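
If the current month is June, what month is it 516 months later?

516 mod 12 = 0 (since 43·12 = 516).
June + 0 months → June.

June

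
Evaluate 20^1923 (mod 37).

23

By repeated squaring mod 37: 20^1≡20, 20^2≡30, 20^4≡12, 20^8≡33, 20^16≡16, 20^32≡34, 20^64≡9, 20^128≡7, 20^256≡12, 20^512≡33, 20^1024≡16.
1923 = 1 + 2 + 128 + 256 + 512 + 1024, so 20^1923 ≡ 20·30·7·12·33·16 ≡ 23 (mod 37).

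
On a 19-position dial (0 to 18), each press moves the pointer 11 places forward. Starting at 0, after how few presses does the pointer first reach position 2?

The inverse of 11 mod 19 is 7 (since 11·7 = 77 ≡ 1).
Multiplying both sides by 7: x ≡ 7·2 = 14 ≡ 14 (mod 19).

14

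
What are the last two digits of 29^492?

Square-and-reduce mod 100: 29^1≡29, 29^2≡41, 29^4≡81, 29^8≡61, 29^16≡21, 29^32≡41, 29^64≡81, 29^128≡61, 29^256≡21.
492 = 4 + 8 + 32 + 64 + 128 + 256, so 29^492 ≡ 81·61·41·81·61·21 ≡ 41 (mod 100).

41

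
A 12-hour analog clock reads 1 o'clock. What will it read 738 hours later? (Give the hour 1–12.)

7

738 = 61·12 + 6, so 738 mod 12 = 6.
1 + 6 → 7 on a 12-hour dial.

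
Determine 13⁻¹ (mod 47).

47 = 3·13 + 8
13 = 1·8 + 5
8 = 1·5 + 3
5 = 1·3 + 2
3 = 1·2 + 1
2 = 2·1 + 0
Back-substituting gives 13·29 ≡ 1 (mod 47).

29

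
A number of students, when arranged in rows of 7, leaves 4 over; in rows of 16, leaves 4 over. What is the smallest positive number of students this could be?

4

x ≡ 4 (mod 7) gives x ∈ {4}.
The first of these with x mod 16 = 4 is 4.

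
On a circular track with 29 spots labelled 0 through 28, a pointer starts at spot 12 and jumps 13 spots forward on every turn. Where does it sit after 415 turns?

13

415·13 = 5395.
Dividing 5395 by 29 gives quotient 186 and remainder 1.
(12 + 1) mod 29 = 13.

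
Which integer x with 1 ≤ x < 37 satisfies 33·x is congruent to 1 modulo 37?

33·9 = 297 = 8·37 + 1, so 33⁻¹ ≡ 9 (mod 37).

9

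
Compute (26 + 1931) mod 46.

1931 = 41·46 + 45, so 1931 mod 46 = 45.
(26 + 45) mod 46 = 25.

25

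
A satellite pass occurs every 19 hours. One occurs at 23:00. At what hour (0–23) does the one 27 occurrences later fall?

8

27·19 = 513.
Dividing 513 by 24 gives quotient 21 and remainder 9.
(23 + 9) mod 24 = 8.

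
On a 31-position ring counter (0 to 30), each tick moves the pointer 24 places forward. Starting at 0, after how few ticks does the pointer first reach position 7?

30

The inverse of 24 mod 31 is 22 (since 24·22 = 528 ≡ 1).
Multiplying both sides by 22: x ≡ 22·7 = 154 ≡ 30 (mod 31).
Check: 24·30 = 720 = 23·31 + 7.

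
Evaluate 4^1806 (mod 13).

By repeated squaring mod 13: 4^1≡4, 4^2≡3, 4^4≡9, 4^8≡3, 4^16≡9, 4^32≡3, 4^64≡9, 4^128≡3, 4^256≡9, 4^512≡3, 4^1024≡9.
1806 = 2 + 4 + 8 + 256 + 512 + 1024, so 4^1806 ≡ 3·9·3·9·3·9 ≡ 1 (mod 13).

1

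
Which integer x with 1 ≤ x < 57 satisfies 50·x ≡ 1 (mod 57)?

8

50·8 = 400 = 7·57 + 1, so 50⁻¹ ≡ 8 (mod 57).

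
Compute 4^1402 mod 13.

9

By repeated squaring mod 13: 4^1≡4, 4^2≡3, 4^4≡9, 4^8≡3, 4^16≡9, 4^32≡3, 4^64≡9, 4^128≡3, 4^256≡9, 4^512≡3, 4^1024≡9.
1402 = 2 + 8 + 16 + 32 + 64 + 256 + 1024, so 4^1402 ≡ 3·3·9·3·9·9·9 ≡ 9 (mod 13).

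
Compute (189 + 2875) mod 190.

Dividing 2875 by 190 gives quotient 15 and remainder 25.
(189 + 25) mod 190 = 24.

24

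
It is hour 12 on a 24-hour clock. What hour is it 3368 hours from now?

3368 − 140·24 = 8, so 3368 ≡ 8 (mod 24).
(12 + 8) mod 24 = 20.

20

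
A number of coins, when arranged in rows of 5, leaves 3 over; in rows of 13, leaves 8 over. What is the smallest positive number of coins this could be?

8

Since 13·2 ≡ 1 (mod 5), take x = 8 + 13·((3−8)·2 mod 5) = 8 + 13·0 = 8.
Check: 8 mod 5 = 3, 8 mod 13 = 8.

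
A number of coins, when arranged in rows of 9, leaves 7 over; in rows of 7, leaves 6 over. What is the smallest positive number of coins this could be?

x ≡ 6 (mod 7) gives x ∈ {6, 13, 20, 27, 34}.
The first of these with x mod 9 = 7 is 34.

34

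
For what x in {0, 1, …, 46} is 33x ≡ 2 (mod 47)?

20

The inverse of 33 mod 47 is 10 (since 33·10 = 330 ≡ 1).
Multiplying both sides by 10: x ≡ 10·2 = 20 ≡ 20 (mod 47).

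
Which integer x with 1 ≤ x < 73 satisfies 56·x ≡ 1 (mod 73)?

30

73 = 1·56 + 17
56 = 3·17 + 5
17 = 3·5 + 2
5 = 2·2 + 1
2 = 2·1 + 0
Back-substituting gives 56·30 ≡ 1 (mod 73).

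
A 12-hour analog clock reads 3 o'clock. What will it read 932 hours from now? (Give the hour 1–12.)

11

Dividing 932 by 12 gives quotient 77 and remainder 8.
3 + 8 → 11 on a 12-hour dial.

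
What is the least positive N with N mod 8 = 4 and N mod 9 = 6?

x ≡ 4 (mod 8) gives x ∈ {4, 12, 20, 28, 36, 44, 52, 60}.
The first of these with x mod 9 = 6 is 60.

60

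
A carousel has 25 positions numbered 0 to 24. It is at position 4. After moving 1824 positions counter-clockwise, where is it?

5

Dividing 1824 by 25 gives quotient 72 and remainder 24.
(4 − 24) mod 25 = 5.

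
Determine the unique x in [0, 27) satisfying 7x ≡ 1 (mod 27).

7⁻¹ ≡ 4 (mod 27) because 7·4 = 28 = 1·27 + 1.
So x ≡ 4·1 = 4 ≡ 4 (mod 27).

4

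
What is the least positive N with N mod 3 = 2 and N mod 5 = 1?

Since 5·2 ≡ 1 (mod 3), take x = 1 + 5·((2−1)·2 mod 3) = 1 + 5·2 = 11.
Check: 11 mod 3 = 2, 11 mod 5 = 1.

11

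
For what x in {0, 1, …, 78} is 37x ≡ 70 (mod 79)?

51

The inverse of 37 mod 79 is 47 (since 37·47 = 1739 ≡ 1).
Multiplying both sides by 47: x ≡ 47·70 = 3290 ≡ 51 (mod 79).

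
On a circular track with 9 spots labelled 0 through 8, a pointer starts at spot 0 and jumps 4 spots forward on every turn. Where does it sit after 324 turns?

324·4 = 1296.
Dividing 1296 by 9 gives quotient 144 and remainder 0.
(0 + 0) mod 9 = 0.

0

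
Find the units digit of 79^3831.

The units digit of 79^n cycles with period 2: 9, 1, …
3831 mod 2 = 1, so the last digit matches 9^1 = 9.

9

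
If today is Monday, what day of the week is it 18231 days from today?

Thursday

18231 = 2604·7 + 3, so 18231 mod 7 = 3.
Monday + 3 days → Thursday.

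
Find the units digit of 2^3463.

8

The units digit of 2^n cycles with period 4: 2, 4, 8, 6, …
3463 leaves remainder 3 on division by 4, so 2^3463 ends in 8.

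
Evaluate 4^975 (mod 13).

12

By repeated squaring mod 13: 4^1≡4, 4^2≡3, 4^4≡9, 4^8≡3, 4^16≡9, 4^32≡3, 4^64≡9, 4^128≡3, 4^256≡9, 4^512≡3.
975 = 1 + 2 + 4 + 8 + 64 + 128 + 256 + 512, so 4^975 ≡ 4·3·9·3·9·3·9·3 ≡ 12 (mod 13).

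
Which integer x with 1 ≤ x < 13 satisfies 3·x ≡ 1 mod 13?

3·9 = 27 = 2·13 + 1, so 3⁻¹ ≡ 9 (mod 13).

9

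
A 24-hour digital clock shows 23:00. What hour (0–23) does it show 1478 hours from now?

1478 = 61·24 + 14, so 1478 mod 24 = 14.
(23 + 14) mod 24 = 13.

13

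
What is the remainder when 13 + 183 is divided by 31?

10

Dividing 183 by 31 gives quotient 5 and remainder 28.
(13 + 28) mod 31 = 10.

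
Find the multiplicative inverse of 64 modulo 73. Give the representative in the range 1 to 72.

73 = 1·64 + 9
64 = 7·9 + 1
9 = 9·1 + 0
Back-substituting gives 64·8 ≡ 1 (mod 73).

8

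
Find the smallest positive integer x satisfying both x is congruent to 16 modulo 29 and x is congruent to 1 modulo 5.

16

x ≡ 1 (mod 5) gives x ∈ {1, 6, 11, 16}.
The first of these with x mod 29 = 16 is 16.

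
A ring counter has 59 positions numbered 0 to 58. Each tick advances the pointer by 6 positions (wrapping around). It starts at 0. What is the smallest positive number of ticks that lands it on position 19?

13

The inverse of 6 mod 59 is 10 (since 6·10 = 60 ≡ 1).
Multiplying both sides by 10: x ≡ 10·19 = 190 ≡ 13 (mod 59).
Check: 6·13 = 78 = 1·59 + 19.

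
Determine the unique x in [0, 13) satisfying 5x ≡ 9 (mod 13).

7

5⁻¹ ≡ 8 (mod 13) because 5·8 = 40 = 3·13 + 1.
So x ≡ 8·9 = 72 ≡ 7 (mod 13).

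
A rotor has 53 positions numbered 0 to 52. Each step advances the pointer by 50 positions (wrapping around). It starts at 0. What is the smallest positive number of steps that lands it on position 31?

25

The inverse of 50 mod 53 is 35 (since 50·35 = 1750 ≡ 1).
So x ≡ 35·31 = 1085 ≡ 25 (mod 53).
Check: 50·25 = 1250 = 23·53 + 31.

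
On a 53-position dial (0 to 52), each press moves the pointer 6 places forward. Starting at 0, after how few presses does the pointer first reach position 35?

The inverse of 6 mod 53 is 9 (since 6·9 = 54 ≡ 1).
So x ≡ 9·35 = 315 ≡ 50 (mod 53).

50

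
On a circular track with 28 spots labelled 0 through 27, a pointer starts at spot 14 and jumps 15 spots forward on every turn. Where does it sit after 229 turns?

229·15 = 3435.
Dividing 3435 by 28 gives quotient 122 and remainder 19.
(14 + 19) mod 28 = 5.

5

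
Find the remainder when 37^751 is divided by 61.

By repeated squaring mod 61: 37^1≡37, 37^2≡27, 37^4≡58, 37^8≡9, 37^16≡20, 37^32≡34, 37^64≡58, 37^128≡9, 37^256≡20, 37^512≡34.
751 = 1 + 2 + 4 + 8 + 32 + 64 + 128 + 512, so 37^751 ≡ 37·27·58·9·34·58·9·34 ≡ 24 (mod 61).

24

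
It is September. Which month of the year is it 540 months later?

September

540 = 45·12 + 0, so 540 mod 12 = 0.
September + 0 months → September.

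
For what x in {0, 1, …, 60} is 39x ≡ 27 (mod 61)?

57

The inverse of 39 mod 61 is 36 (since 39·36 = 1404 ≡ 1).
So x ≡ 36·27 = 972 ≡ 57 (mod 61).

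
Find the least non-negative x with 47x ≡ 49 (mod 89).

73

The inverse of 47 mod 89 is 36 (since 47·36 = 1692 ≡ 1).
So x ≡ 36·49 = 1764 ≡ 73 (mod 89).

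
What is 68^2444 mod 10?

Powers of 8 mod 10 repeat with period 4: 8, 4, 2, 6.
2444 leaves remainder 0 on division by 4, so 68^2444 ends in 6.

6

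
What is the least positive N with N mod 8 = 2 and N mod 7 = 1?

Since 7·7 ≡ 1 (mod 8), take x = 1 + 7·((2−1)·7 mod 8) = 1 + 7·7 = 50.
Check: 50 mod 8 = 2, 50 mod 7 = 1.

50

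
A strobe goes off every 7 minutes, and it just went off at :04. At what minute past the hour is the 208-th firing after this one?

208·7 = 1456.
1456 − 24·60 = 16, so 1456 ≡ 16 (mod 60).
(4 + 16) mod 60 = 20.

20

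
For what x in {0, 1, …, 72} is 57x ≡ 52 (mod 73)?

15

57⁻¹ ≡ 41 (mod 73) because 57·41 = 2337 = 32·73 + 1.
So x ≡ 41·52 = 2132 ≡ 15 (mod 73).
Check: 57·15 = 855 = 11·73 + 52.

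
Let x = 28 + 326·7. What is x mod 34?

326·7 = 2282.
2282 = 67·34 + 4, so 2282 mod 34 = 4.
(28 + 4) mod 34 = 32.

32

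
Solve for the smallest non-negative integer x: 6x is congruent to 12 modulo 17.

The inverse of 6 mod 17 is 3 (since 6·3 = 18 ≡ 1).
Multiplying both sides by 3: x ≡ 3·12 = 36 ≡ 2 (mod 17).

2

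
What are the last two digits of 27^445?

07

By repeated squaring mod 100: 27^1≡27, 27^2≡29, 27^4≡41, 27^8≡81, 27^16≡61, 27^32≡21, 27^64≡41, 27^128≡81, 27^256≡61.
445 = 1 + 4 + 8 + 16 + 32 + 128 + 256, so 27^445 ≡ 27·41·81·61·21·81·61 ≡ 7 (mod 100).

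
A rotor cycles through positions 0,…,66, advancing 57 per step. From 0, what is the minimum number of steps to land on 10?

66

57⁻¹ ≡ 20 (mod 67) because 57·20 = 1140 = 17·67 + 1.
So x ≡ 20·10 = 200 ≡ 66 (mod 67).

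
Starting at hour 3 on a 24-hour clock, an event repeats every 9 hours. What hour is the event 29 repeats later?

0

29·9 = 261.
Dividing 261 by 24 gives quotient 10 and remainder 21.
(3 + 21) mod 24 = 0.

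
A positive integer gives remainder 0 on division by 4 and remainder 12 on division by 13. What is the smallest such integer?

12

x ≡ 0 (mod 4) gives x ∈ {0, 4, 8, 12}.
The first of these with x mod 13 = 12 is 12.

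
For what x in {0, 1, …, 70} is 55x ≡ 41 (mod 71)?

55⁻¹ ≡ 31 (mod 71) because 55·31 = 1705 = 24·71 + 1.
So x ≡ 31·41 = 1271 ≡ 64 (mod 71).
Check: 55·64 = 3520 = 49·71 + 41.

64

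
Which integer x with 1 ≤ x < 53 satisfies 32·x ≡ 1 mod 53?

32·5 = 160 = 3·53 + 1, so 32⁻¹ ≡ 5 (mod 53).

5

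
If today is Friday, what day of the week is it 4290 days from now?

Thursday

4290 − 612·7 = 6, so 4290 ≡ 6 (mod 7).
Friday + 6 days → Thursday.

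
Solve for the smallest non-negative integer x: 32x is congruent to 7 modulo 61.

32⁻¹ ≡ 21 (mod 61) because 32·21 = 672 = 11·61 + 1.
So x ≡ 21·7 = 147 ≡ 25 (mod 61).
Check: 32·25 = 800 = 13·61 + 7.

25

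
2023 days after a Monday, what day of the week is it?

2023 mod 7 = 0 (since 289·7 = 2023).
Monday + 0 days → Monday.

Monday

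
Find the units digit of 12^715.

Last digits of 2^n: 2, 4, 8, 6 (period 4).
715 leaves remainder 3 on division by 4, so 12^715 ends in 8.

8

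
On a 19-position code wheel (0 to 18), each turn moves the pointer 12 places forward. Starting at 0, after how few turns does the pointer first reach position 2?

The inverse of 12 mod 19 is 8 (since 12·8 = 96 ≡ 1).
So x ≡ 8·2 = 16 ≡ 16 (mod 19).
Check: 12·16 = 192 = 10·19 + 2.

16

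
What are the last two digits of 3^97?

63

By repeated squaring mod 100: 3^1≡3, 3^2≡9, 3^4≡81, 3^8≡61, 3^16≡21, 3^32≡41, 3^64≡81.
97 = 1 + 32 + 64, so 3^97 ≡ 3·41·81 ≡ 63 (mod 100).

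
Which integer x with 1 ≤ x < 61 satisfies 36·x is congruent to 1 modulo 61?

36·39 = 1404 = 23·61 + 1, so 36⁻¹ ≡ 39 (mod 61).

39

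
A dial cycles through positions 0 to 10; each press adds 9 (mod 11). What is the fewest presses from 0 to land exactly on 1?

9·5 = 45 = 4·11 + 1, so 9⁻¹ ≡ 5 (mod 11).

5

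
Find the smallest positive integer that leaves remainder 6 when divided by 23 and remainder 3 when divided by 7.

x ≡ 3 (mod 7) gives x ∈ {3, 10, 17, 24, 31, 38, 45, 52}.
The first of these with x mod 23 = 6 is 52.

52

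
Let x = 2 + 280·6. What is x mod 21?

280·6 = 1680.
Dividing 1680 by 21 gives quotient 80 and remainder 0.
(2 + 0) mod 21 = 2.

2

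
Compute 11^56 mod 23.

12

By repeated squaring mod 23: 11^1≡11, 11^2≡6, 11^4≡13, 11^8≡8, 11^16≡18, 11^32≡2.
56 = 8 + 16 + 32, so 11^56 ≡ 8·18·2 ≡ 12 (mod 23).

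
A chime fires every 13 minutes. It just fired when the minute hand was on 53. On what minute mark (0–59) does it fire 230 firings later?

43

230·13 = 2990.
2990 = 49·60 + 50, so 2990 mod 60 = 50.
(53 + 50) mod 60 = 43.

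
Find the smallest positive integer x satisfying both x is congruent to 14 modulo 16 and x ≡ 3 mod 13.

x ≡ 3 (mod 13) gives x ∈ {3, 16, 29, 42, 55, 68, 81, 94}.
The first of these with x mod 16 = 14 is 94.

94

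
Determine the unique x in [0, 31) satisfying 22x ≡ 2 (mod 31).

17

22⁻¹ ≡ 24 (mod 31) because 22·24 = 528 = 17·31 + 1.
Multiplying both sides by 24: x ≡ 24·2 = 48 ≡ 17 (mod 31).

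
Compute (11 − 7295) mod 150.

66

7295 = 48·150 + 95, so 7295 mod 150 = 95.
(11 − 95) mod 150 = 66.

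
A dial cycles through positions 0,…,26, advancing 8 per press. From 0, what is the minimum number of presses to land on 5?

8⁻¹ ≡ 17 (mod 27) because 8·17 = 136 = 5·27 + 1.
Multiplying both sides by 17: x ≡ 17·5 = 85 ≡ 4 (mod 27).

4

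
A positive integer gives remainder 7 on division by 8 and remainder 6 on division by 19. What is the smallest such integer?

x ≡ 7 (mod 8) gives x ∈ {7, 15, 23, 31, 39, 47, 55, 63}.
The first of these with x mod 19 = 6 is 63.

63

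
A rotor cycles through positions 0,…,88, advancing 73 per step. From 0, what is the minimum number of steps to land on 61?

24

The inverse of 73 mod 89 is 50 (since 73·50 = 3650 ≡ 1).
So x ≡ 50·61 = 3050 ≡ 24 (mod 89).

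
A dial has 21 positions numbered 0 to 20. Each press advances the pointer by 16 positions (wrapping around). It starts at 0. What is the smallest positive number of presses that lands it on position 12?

16⁻¹ ≡ 4 (mod 21) because 16·4 = 64 = 3·21 + 1.
Multiplying both sides by 4: x ≡ 4·12 = 48 ≡ 6 (mod 21).

6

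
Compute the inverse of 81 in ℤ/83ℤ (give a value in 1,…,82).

83 = 1·81 + 2
81 = 40·2 + 1
2 = 2·1 + 0
Back-substituting gives 81·41 ≡ 1 (mod 83).

41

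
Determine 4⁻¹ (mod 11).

4·3 = 12 = 1·11 + 1, so 4⁻¹ ≡ 3 (mod 11).

3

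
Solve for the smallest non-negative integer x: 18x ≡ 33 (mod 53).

46

18⁻¹ ≡ 3 (mod 53) because 18·3 = 54 = 1·53 + 1.
Multiplying both sides by 3: x ≡ 3·33 = 99 ≡ 46 (mod 53).
Check: 18·46 = 828 = 15·53 + 33.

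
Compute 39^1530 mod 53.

Successive squares of 39 mod 53: 39^1≡39, 39^2≡37, 39^4≡44, 39^8≡28, 39^16≡42, 39^32≡15, 39^64≡13, 39^128≡10, 39^256≡47, 39^512≡36, 39^1024≡24.
Since 1530 = 2 + 8 + 16 + 32 + 64 + 128 + 256 + 1024 in binary, 39^1530 ≡ 37·28·42·15·13·10·47·24 ≡ 6 (mod 53).

6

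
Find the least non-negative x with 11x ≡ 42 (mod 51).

27

11⁻¹ ≡ 14 (mod 51) because 11·14 = 154 = 3·51 + 1.
Multiplying both sides by 14: x ≡ 14·42 = 588 ≡ 27 (mod 51).
Check: 11·27 = 297 = 5·51 + 42.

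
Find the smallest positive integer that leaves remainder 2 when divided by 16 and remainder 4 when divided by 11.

x ≡ 4 (mod 11) gives x ∈ {4, 15, 26, 37, 48, 59, 70, 81, …}.
The first of these with x mod 16 = 2 is 114.

114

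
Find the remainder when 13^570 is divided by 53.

Square-and-reduce mod 53: 13^1≡13, 13^2≡10, 13^4≡47, 13^8≡36, 13^16≡24, 13^32≡46, 13^64≡49, 13^128≡16, 13^256≡44, 13^512≡28.
Since 570 = 2 + 8 + 16 + 32 + 512 in binary, 13^570 ≡ 10·36·24·46·28 ≡ 16 (mod 53).

16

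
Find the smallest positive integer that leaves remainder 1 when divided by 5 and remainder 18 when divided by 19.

Since 19·4 ≡ 1 (mod 5), take x = 18 + 19·((1−18)·4 mod 5) = 18 + 19·2 = 56.
Check: 56 mod 5 = 1, 56 mod 19 = 18.

56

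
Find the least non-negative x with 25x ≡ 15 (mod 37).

8

25⁻¹ ≡ 3 (mod 37) because 25·3 = 75 = 2·37 + 1.
So x ≡ 3·15 = 45 ≡ 8 (mod 37).
Check: 25·8 = 200 = 5·37 + 15.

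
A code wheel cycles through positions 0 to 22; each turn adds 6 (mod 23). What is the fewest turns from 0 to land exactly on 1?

4

6·4 = 24 = 1·23 + 1, so 6⁻¹ ≡ 4 (mod 23).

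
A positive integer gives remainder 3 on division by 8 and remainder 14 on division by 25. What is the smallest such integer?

Since 25·1 ≡ 1 (mod 8), take x = 14 + 25·((3−14)·1 mod 8) = 14 + 25·5 = 139.
Check: 139 mod 8 = 3, 139 mod 25 = 14.

139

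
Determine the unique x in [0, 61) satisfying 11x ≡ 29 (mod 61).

47

11⁻¹ ≡ 50 (mod 61) because 11·50 = 550 = 9·61 + 1.
So x ≡ 50·29 = 1450 ≡ 47 (mod 61).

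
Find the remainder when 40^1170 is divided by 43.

By repeated squaring mod 43: 40^1≡40, 40^2≡9, 40^4≡38, 40^8≡25, 40^16≡23, 40^32≡13, 40^64≡40, 40^128≡9, 40^256≡38, 40^512≡25, 40^1024≡23.
Since 1170 = 2 + 16 + 128 + 1024 in binary, 40^1170 ≡ 9·23·9·23 ≡ 21 (mod 43).

21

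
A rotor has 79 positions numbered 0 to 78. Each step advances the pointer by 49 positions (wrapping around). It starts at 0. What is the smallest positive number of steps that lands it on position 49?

49⁻¹ ≡ 50 (mod 79) because 49·50 = 2450 = 31·79 + 1.
So x ≡ 50·49 = 2450 ≡ 1 (mod 79).

1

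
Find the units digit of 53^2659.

7

Powers of 3 mod 10 repeat with period 4: 3, 9, 7, 1.
2659 leaves remainder 3 on division by 4, so 53^2659 ends in 7.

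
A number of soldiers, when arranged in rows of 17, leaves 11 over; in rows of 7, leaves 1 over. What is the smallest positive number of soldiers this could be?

113

Since 7·5 ≡ 1 (mod 17), take x = 1 + 7·((11−1)·5 mod 17) = 1 + 7·16 = 113.
Check: 113 mod 17 = 11, 113 mod 7 = 1.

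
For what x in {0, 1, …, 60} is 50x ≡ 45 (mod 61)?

The inverse of 50 mod 61 is 11 (since 50·11 = 550 ≡ 1).
Multiplying both sides by 11: x ≡ 11·45 = 495 ≡ 7 (mod 61).

7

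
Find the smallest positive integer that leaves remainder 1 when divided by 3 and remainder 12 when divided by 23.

x ≡ 1 (mod 3) gives x ∈ {1, 4, 7, 10, 13, 16, 19, 22, …}.
The first of these with x mod 23 = 12 is 58.

58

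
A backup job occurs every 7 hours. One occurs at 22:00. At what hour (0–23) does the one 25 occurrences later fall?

25·7 = 175.
175 − 7·24 = 7, so 175 ≡ 7 (mod 24).
(22 + 7) mod 24 = 5.

5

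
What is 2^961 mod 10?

Powers of 2 mod 10 repeat with period 4: 2, 4, 8, 6.
961 leaves remainder 1 on division by 4, so 2^961 ends in 2.

2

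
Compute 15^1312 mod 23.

By repeated squaring mod 23: 15^1≡15, 15^2≡18, 15^4≡2, 15^8≡4, 15^16≡16, 15^32≡3, 15^64≡9, 15^128≡12, 15^256≡6, 15^512≡13, 15^1024≡8.
1312 = 32 + 256 + 1024, so 15^1312 ≡ 3·6·8 ≡ 6 (mod 23).

6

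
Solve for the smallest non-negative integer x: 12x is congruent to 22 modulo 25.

The inverse of 12 mod 25 is 23 (since 12·23 = 276 ≡ 1).
Multiplying both sides by 23: x ≡ 23·22 = 506 ≡ 6 (mod 25).
Check: 12·6 = 72 = 2·25 + 22.

6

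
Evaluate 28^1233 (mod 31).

Successive squares of 28 mod 31: 28^1≡28, 28^2≡9, 28^4≡19, 28^8≡20, 28^16≡28, 28^32≡9, 28^64≡19, 28^128≡20, 28^256≡28, 28^512≡9, 28^1024≡19.
Since 1233 = 1 + 16 + 64 + 128 + 1024 in binary, 28^1233 ≡ 28·28·19·20·19 ≡ 4 (mod 31).

4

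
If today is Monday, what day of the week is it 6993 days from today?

6993 − 999·7 = 0, so 6993 ≡ 0 (mod 7).
Monday + 0 days → Monday.

Monday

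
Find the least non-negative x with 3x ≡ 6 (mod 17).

2

3⁻¹ ≡ 6 (mod 17) because 3·6 = 18 = 1·17 + 1.
Multiplying both sides by 6: x ≡ 6·6 = 36 ≡ 2 (mod 17).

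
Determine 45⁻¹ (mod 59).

21

45·21 = 945 = 16·59 + 1, so 45⁻¹ ≡ 21 (mod 59).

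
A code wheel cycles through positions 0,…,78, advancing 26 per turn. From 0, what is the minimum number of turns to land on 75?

12

The inverse of 26 mod 79 is 76 (since 26·76 = 1976 ≡ 1).
Multiplying both sides by 76: x ≡ 76·75 = 5700 ≡ 12 (mod 79).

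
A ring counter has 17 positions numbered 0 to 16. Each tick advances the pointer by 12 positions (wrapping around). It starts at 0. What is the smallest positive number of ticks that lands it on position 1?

The inverse of 12 mod 17 is 10 (since 12·10 = 120 ≡ 1).
Multiplying both sides by 10: x ≡ 10·1 = 10 ≡ 10 (mod 17).

10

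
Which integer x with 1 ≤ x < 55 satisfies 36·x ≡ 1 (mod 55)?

26

36·26 = 936 = 17·55 + 1, so 36⁻¹ ≡ 26 (mod 55).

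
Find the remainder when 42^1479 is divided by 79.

Square-and-reduce mod 79: 42^1≡42, 42^2≡26, 42^4≡44, 42^8≡40, 42^16≡20, 42^32≡5, 42^64≡25, 42^128≡72, 42^256≡49, 42^512≡31, 42^1024≡13.
1479 = 1 + 2 + 4 + 64 + 128 + 256 + 1024, so 42^1479 ≡ 42·26·44·25·72·49·13 ≡ 62 (mod 79).

62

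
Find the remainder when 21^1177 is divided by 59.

Square-and-reduce mod 59: 21^1≡21, 21^2≡28, 21^4≡17, 21^8≡53, 21^16≡36, 21^32≡57, 21^64≡4, 21^128≡16, 21^256≡20, 21^512≡46, 21^1024≡51.
1177 = 1 + 8 + 16 + 128 + 1024, so 21^1177 ≡ 21·53·36·16·51 ≡ 48 (mod 59).

48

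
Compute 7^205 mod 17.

Successive squares of 7 mod 17: 7^1≡7, 7^2≡15, 7^4≡4, 7^8≡16, 7^16≡1, 7^32≡1, 7^64≡1, 7^128≡1.
Since 205 = 1 + 4 + 8 + 64 + 128 in binary, 7^205 ≡ 7·4·16·1·1 ≡ 6 (mod 17).

6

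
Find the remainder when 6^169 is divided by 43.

Square-and-reduce mod 43: 6^1≡6, 6^2≡36, 6^4≡6, 6^8≡36, 6^16≡6, 6^32≡36, 6^64≡6, 6^128≡36.
Since 169 = 1 + 8 + 32 + 128 in binary, 6^169 ≡ 6·36·36·36 ≡ 6 (mod 43).

6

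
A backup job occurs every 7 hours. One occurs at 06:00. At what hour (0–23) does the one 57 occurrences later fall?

57·7 = 399.
399 mod 24 = 15 (since 16·24 = 384).
(6 + 15) mod 24 = 21.

21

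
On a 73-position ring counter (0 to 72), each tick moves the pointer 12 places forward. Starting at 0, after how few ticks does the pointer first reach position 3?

12⁻¹ ≡ 67 (mod 73) because 12·67 = 804 = 11·73 + 1.
Multiplying both sides by 67: x ≡ 67·3 = 201 ≡ 55 (mod 73).

55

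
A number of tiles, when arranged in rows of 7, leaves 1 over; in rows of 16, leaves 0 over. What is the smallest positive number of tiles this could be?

x ≡ 1 (mod 7) gives x ∈ {1, 8, 15, 22, 29, 36, 43, 50, …}.
The first of these with x mod 16 = 0 is 64.

64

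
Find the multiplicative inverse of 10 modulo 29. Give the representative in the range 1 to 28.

3

10·3 = 30 = 1·29 + 1, so 10⁻¹ ≡ 3 (mod 29).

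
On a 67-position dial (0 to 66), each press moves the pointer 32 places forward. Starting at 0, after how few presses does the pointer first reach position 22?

30

The inverse of 32 mod 67 is 44 (since 32·44 = 1408 ≡ 1).
So x ≡ 44·22 = 968 ≡ 30 (mod 67).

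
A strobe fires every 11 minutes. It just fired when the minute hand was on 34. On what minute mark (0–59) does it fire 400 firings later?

54

400·11 = 4400.
Dividing 4400 by 60 gives quotient 73 and remainder 20.
(34 + 20) mod 60 = 54.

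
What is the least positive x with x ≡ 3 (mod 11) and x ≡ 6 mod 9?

x ≡ 6 (mod 9) gives x ∈ {6, 15, 24, 33, 42, 51, 60, 69}.
The first of these with x mod 11 = 3 is 69.

69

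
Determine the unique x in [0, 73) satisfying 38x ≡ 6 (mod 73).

38⁻¹ ≡ 25 (mod 73) because 38·25 = 950 = 13·73 + 1.
Multiplying both sides by 25: x ≡ 25·6 = 150 ≡ 4 (mod 73).

4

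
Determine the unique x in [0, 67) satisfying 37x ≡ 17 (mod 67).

24

The inverse of 37 mod 67 is 29 (since 37·29 = 1073 ≡ 1).
Multiplying both sides by 29: x ≡ 29·17 = 493 ≡ 24 (mod 67).
Check: 37·24 = 888 = 13·67 + 17.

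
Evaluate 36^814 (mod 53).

49

Successive squares of 36 mod 53: 36^1≡36, 36^2≡24, 36^4≡46, 36^8≡49, 36^16≡16, 36^32≡44, 36^64≡28, 36^128≡42, 36^256≡15, 36^512≡13.
814 = 2 + 4 + 8 + 32 + 256 + 512, so 36^814 ≡ 24·46·49·44·15·13 ≡ 49 (mod 53).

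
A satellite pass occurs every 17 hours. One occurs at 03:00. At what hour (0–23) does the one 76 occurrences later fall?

23

76·17 = 1292.
1292 mod 24 = 20 (since 53·24 = 1272).
(3 + 20) mod 24 = 23.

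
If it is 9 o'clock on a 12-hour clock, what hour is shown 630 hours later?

3

630 mod 12 = 6 (since 52·12 = 624).
9 + 6 → 3 on a 12-hour dial.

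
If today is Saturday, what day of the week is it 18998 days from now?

Saturday

Dividing 18998 by 7 gives quotient 2714 and remainder 0.
Saturday + 0 days → Saturday.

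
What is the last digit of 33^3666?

Last digits of 3^n: 3, 9, 7, 1 (period 4).
3666 mod 4 = 2, so the last digit matches 3^2 = 9.

9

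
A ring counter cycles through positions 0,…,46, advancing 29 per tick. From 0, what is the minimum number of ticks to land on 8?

29⁻¹ ≡ 13 (mod 47) because 29·13 = 377 = 8·47 + 1.
Multiplying both sides by 13: x ≡ 13·8 = 104 ≡ 10 (mod 47).

10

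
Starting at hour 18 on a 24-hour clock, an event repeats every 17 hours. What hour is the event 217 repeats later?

11

217·17 = 3689.
3689 − 153·24 = 17, so 3689 ≡ 17 (mod 24).
(18 + 17) mod 24 = 11.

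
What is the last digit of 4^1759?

4

Powers of 4 mod 10 repeat with period 2: 4, 6.
1759 mod 2 = 1, so the last digit matches 4^1 = 4.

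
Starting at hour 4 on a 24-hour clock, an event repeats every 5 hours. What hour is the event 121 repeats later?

9

121·5 = 605.
605 = 25·24 + 5, so 605 mod 24 = 5.
(4 + 5) mod 24 = 9.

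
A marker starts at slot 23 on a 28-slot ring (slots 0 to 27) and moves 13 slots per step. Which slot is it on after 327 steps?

327·13 = 4251.
4251 = 151·28 + 23, so 4251 mod 28 = 23.
(23 + 23) mod 28 = 18.

18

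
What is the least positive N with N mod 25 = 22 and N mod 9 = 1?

172

x ≡ 1 (mod 9) gives x ∈ {1, 10, 19, 28, 37, 46, 55, 64, …}.
The first of these with x mod 25 = 22 is 172.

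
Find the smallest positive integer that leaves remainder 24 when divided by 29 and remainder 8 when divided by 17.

314

x ≡ 8 (mod 17) gives x ∈ {8, 25, 42, 59, 76, 93, 110, 127, …}.
The first of these with x mod 29 = 24 is 314.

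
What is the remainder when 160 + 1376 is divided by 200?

136

1376 = 6·200 + 176, so 1376 mod 200 = 176.
(160 + 176) mod 200 = 136.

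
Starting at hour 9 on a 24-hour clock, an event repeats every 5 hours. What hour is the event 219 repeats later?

0

219·5 = 1095.
1095 = 45·24 + 15, so 1095 mod 24 = 15.
(9 + 15) mod 24 = 0.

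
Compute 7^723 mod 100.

43

Square-and-reduce mod 100: 7^1≡7, 7^2≡49, 7^4≡1, 7^8≡1, 7^16≡1, 7^32≡1, 7^64≡1, 7^128≡1, 7^256≡1, 7^512≡1.
723 = 1 + 2 + 16 + 64 + 128 + 512, so 7^723 ≡ 7·49·1·1·1·1 ≡ 43 (mod 100).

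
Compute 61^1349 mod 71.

52

Square-and-reduce mod 71: 61^1≡61, 61^2≡29, 61^4≡60, 61^8≡50, 61^16≡15, 61^32≡12, 61^64≡2, 61^128≡4, 61^256≡16, 61^512≡43, 61^1024≡3.
Since 1349 = 1 + 4 + 64 + 256 + 1024 in binary, 61^1349 ≡ 61·60·2·16·3 ≡ 52 (mod 71).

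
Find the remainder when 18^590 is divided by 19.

1

By repeated squaring mod 19: 18^1≡18, 18^2≡1, 18^4≡1, 18^8≡1, 18^16≡1, 18^32≡1, 18^64≡1, 18^128≡1, 18^256≡1, 18^512≡1.
590 = 2 + 4 + 8 + 64 + 512, so 18^590 ≡ 1·1·1·1·1 ≡ 1 (mod 19).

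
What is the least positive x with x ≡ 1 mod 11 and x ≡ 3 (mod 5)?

Since 5·9 ≡ 1 (mod 11), take x = 3 + 5·((1−3)·9 mod 11) = 3 + 5·4 = 23.
Check: 23 mod 11 = 1, 23 mod 5 = 3.

23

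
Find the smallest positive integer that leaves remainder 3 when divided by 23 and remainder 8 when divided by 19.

141

Since 19·17 ≡ 1 (mod 23), take x = 8 + 19·((3−8)·17 mod 23) = 8 + 19·7 = 141.
Check: 141 mod 23 = 3, 141 mod 19 = 8.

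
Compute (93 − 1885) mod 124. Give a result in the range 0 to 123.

1885 mod 124 = 25 (since 15·124 = 1860).
(93 − 25) mod 124 = 68.

68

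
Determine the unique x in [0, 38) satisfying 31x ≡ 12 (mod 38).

20

31⁻¹ ≡ 27 (mod 38) because 31·27 = 837 = 22·38 + 1.
Multiplying both sides by 27: x ≡ 27·12 = 324 ≡ 20 (mod 38).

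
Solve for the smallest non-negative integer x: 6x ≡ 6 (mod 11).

1

6⁻¹ ≡ 2 (mod 11) because 6·2 = 12 = 1·11 + 1.
So x ≡ 2·6 = 12 ≡ 1 (mod 11).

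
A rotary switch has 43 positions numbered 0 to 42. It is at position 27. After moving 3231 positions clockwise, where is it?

Dividing 3231 by 43 gives quotient 75 and remainder 6.
(27 + 6) mod 43 = 33.

33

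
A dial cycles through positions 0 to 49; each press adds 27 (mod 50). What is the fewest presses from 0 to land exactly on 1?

50 = 1·27 + 23
27 = 1·23 + 4
23 = 5·4 + 3
4 = 1·3 + 1
3 = 3·1 + 0
Back-substituting gives 27·13 ≡ 1 (mod 50).

13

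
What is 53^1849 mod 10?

Last digits of 3^n: 3, 9, 7, 1 (period 4).
1849 mod 4 = 1, so the last digit matches 3^1 = 3.

3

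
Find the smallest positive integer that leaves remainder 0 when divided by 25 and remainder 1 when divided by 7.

x ≡ 1 (mod 7) gives x ∈ {1, 8, 15, 22, 29, 36, 43, 50}.
The first of these with x mod 25 = 0 is 50.

50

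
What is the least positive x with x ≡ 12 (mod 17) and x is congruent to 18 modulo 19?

Since 19·9 ≡ 1 (mod 17), take x = 18 + 19·((12−18)·9 mod 17) = 18 + 19·14 = 284.
Check: 284 mod 17 = 12, 284 mod 19 = 18.

284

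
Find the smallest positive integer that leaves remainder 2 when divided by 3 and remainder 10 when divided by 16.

26

Since 16·1 ≡ 1 (mod 3), take x = 10 + 16·((2−10)·1 mod 3) = 10 + 16·1 = 26.
Check: 26 mod 3 = 2, 26 mod 16 = 10.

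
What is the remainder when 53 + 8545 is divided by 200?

Dividing 8545 by 200 gives quotient 42 and remainder 145.
(53 + 145) mod 200 = 198.

198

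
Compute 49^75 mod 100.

By repeated squaring mod 100: 49^1≡49, 49^2≡1, 49^4≡1, 49^8≡1, 49^16≡1, 49^32≡1, 49^64≡1.
75 = 1 + 2 + 8 + 64, so 49^75 ≡ 49·1·1·1 ≡ 49 (mod 100).

49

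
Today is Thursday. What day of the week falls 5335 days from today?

5335 mod 7 = 1 (since 762·7 = 5334).
Thursday + 1 day → Friday.

Friday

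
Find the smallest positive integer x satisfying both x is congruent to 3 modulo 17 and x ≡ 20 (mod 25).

x ≡ 3 (mod 17) gives x ∈ {3, 20}.
The first of these with x mod 25 = 20 is 20.

20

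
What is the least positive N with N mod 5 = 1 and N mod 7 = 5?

26

x ≡ 1 (mod 5) gives x ∈ {1, 6, 11, 16, 21, 26}.
The first of these with x mod 7 = 5 is 26.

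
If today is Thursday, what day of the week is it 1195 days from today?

Dividing 1195 by 7 gives quotient 170 and remainder 5.
Thursday + 5 days → Tuesday.

Tuesday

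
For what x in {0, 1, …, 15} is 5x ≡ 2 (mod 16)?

10

5⁻¹ ≡ 13 (mod 16) because 5·13 = 65 = 4·16 + 1.
So x ≡ 13·2 = 26 ≡ 10 (mod 16).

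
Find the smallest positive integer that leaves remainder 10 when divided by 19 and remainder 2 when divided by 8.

x ≡ 2 (mod 8) gives x ∈ {2, 10}.
The first of these with x mod 19 = 10 is 10.

10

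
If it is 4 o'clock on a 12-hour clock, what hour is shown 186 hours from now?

186 mod 12 = 6 (since 15·12 = 180).
4 + 6 → 10 on a 12-hour dial.

10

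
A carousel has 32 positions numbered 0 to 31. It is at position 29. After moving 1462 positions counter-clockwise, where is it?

1462 = 45·32 + 22, so 1462 mod 32 = 22.
(29 − 22) mod 32 = 7.

7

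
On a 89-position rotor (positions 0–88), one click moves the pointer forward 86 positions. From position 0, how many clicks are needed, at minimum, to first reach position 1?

86·59 = 5074 = 57·89 + 1, so 86⁻¹ ≡ 59 (mod 89).

59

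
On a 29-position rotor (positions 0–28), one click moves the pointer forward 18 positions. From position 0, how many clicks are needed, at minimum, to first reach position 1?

29 = 1·18 + 11
18 = 1·11 + 7
11 = 1·7 + 4
7 = 1·4 + 3
4 = 1·3 + 1
3 = 3·1 + 0
Back-substituting gives 18·21 ≡ 1 (mod 29).

21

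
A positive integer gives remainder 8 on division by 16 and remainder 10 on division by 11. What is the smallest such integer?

120

x ≡ 10 (mod 11) gives x ∈ {10, 21, 32, 43, 54, 65, 76, 87, …}.
The first of these with x mod 16 = 8 is 120.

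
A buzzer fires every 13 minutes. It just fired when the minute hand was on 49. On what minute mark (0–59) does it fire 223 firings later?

8

223·13 = 2899.
Dividing 2899 by 60 gives quotient 48 and remainder 19.
(49 + 19) mod 60 = 8.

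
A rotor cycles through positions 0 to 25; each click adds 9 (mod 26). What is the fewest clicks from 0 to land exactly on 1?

3

9·3 = 27 = 1·26 + 1, so 9⁻¹ ≡ 3 (mod 26).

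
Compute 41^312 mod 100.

81

Square-and-reduce mod 100: 41^1≡41, 41^2≡81, 41^4≡61, 41^8≡21, 41^16≡41, 41^32≡81, 41^64≡61, 41^128≡21, 41^256≡41.
Since 312 = 8 + 16 + 32 + 256 in binary, 41^312 ≡ 21·41·81·41 ≡ 81 (mod 100).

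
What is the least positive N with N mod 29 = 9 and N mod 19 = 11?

x ≡ 11 (mod 19) gives x ∈ {11, 30, 49, 68, 87, 106, 125}.
The first of these with x mod 29 = 9 is 125.

125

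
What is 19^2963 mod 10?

9

Last digits of 9^n: 9, 1 (period 2).
2963 leaves remainder 1 on division by 2, so 19^2963 ends in 9.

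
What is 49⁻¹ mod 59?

53

49·53 = 2597 = 44·59 + 1, so 49⁻¹ ≡ 53 (mod 59).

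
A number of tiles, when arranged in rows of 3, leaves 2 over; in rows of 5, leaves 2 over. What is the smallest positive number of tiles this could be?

2

x ≡ 2 (mod 3) gives x ∈ {2}.
The first of these with x mod 5 = 2 is 2.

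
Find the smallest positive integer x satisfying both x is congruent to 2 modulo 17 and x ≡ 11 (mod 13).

206

x ≡ 11 (mod 13) gives x ∈ {11, 24, 37, 50, 63, 76, 89, 102, …}.
The first of these with x mod 17 = 2 is 206.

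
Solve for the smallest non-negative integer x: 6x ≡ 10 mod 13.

6⁻¹ ≡ 11 (mod 13) because 6·11 = 66 = 5·13 + 1.
Multiplying both sides by 11: x ≡ 11·10 = 110 ≡ 6 (mod 13).
Check: 6·6 = 36 = 2·13 + 10.

6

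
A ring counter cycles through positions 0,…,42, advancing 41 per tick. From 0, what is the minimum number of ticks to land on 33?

5

41⁻¹ ≡ 21 (mod 43) because 41·21 = 861 = 20·43 + 1.
Multiplying both sides by 21: x ≡ 21·33 = 693 ≡ 5 (mod 43).
Check: 41·5 = 205 = 4·43 + 33.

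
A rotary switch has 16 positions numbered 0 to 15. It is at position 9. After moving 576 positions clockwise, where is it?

576 mod 16 = 0 (since 36·16 = 576).
(9 + 0) mod 16 = 9.

9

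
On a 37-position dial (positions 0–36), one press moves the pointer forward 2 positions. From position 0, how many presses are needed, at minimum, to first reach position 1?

37 = 18·2 + 1
2 = 2·1 + 0
Back-substituting gives 2·19 ≡ 1 (mod 37).

19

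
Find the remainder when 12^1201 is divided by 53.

Successive squares of 12 mod 53: 12^1≡12, 12^2≡38, 12^4≡13, 12^8≡10, 12^16≡47, 12^32≡36, 12^64≡24, 12^128≡46, 12^256≡49, 12^512≡16, 12^1024≡44.
Since 1201 = 1 + 16 + 32 + 128 + 1024 in binary, 12^1201 ≡ 12·47·36·46·44 ≡ 50 (mod 53).

50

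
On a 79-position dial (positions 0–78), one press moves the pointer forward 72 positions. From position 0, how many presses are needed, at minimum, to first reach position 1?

72·45 = 3240 = 41·79 + 1, so 72⁻¹ ≡ 45 (mod 79).

45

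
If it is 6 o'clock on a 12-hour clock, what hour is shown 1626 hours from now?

12

Dividing 1626 by 12 gives quotient 135 and remainder 6.
6 + 6 → 12 on a 12-hour dial.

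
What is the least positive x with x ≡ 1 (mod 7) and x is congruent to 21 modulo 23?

x ≡ 1 (mod 7) gives x ∈ {1, 8, 15, 22, 29, 36, 43, 50, …}.
The first of these with x mod 23 = 21 is 113.

113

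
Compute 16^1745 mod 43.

41

Successive squares of 16 mod 43: 16^1≡16, 16^2≡41, 16^4≡4, 16^8≡16, 16^16≡41, 16^32≡4, 16^64≡16, 16^128≡41, 16^256≡4, 16^512≡16, 16^1024≡41.
1745 = 1 + 16 + 64 + 128 + 512 + 1024, so 16^1745 ≡ 16·41·16·41·16·41 ≡ 41 (mod 43).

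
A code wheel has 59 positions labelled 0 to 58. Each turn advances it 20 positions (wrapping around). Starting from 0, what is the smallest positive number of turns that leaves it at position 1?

3

20·3 = 60 = 1·59 + 1, so 20⁻¹ ≡ 3 (mod 59).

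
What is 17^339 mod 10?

Powers of 7 mod 10 repeat with period 4: 7, 9, 3, 1.
339 leaves remainder 3 on division by 4, so 17^339 ends in 3.

3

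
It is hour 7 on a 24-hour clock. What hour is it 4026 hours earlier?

4026 mod 24 = 18 (since 167·24 = 4008).
(7 − 18) mod 24 = 13.

13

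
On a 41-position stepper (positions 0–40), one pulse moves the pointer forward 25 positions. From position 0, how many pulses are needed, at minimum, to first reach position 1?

23

41 = 1·25 + 16
25 = 1·16 + 9
16 = 1·9 + 7
9 = 1·7 + 2
7 = 3·2 + 1
2 = 2·1 + 0
Back-substituting gives 25·23 ≡ 1 (mod 41).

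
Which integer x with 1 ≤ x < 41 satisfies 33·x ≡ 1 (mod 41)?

5

33·5 = 165 = 4·41 + 1, so 33⁻¹ ≡ 5 (mod 41).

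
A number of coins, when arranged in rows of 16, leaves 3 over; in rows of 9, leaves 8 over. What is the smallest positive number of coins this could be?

35

x ≡ 8 (mod 9) gives x ∈ {8, 17, 26, 35}.
The first of these with x mod 16 = 3 is 35.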